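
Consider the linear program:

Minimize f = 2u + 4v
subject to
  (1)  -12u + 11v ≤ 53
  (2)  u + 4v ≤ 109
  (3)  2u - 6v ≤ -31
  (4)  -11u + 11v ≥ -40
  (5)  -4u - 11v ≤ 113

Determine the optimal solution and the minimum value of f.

Feasible corners and f = 2u + 4v:
  (987/59, 1361/59) → f = 7418/59
  (23/50, 133/25) → f = 111/5
  (1359/55, 1159/55) → f = 7354/55
  (581/44, 421/44) → f = 1423/22

The binding constraints are -12u + 11v = 53 and 2u - 6v = -31.
Solving simultaneously gives u = 23/50, v = 133/25.

u = 23/50, v = 133/25, minimum f = 111/5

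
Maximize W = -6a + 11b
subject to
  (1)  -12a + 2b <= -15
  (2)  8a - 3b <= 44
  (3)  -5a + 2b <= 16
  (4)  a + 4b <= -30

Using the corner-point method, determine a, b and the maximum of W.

Feasible corners and W = -6a + 11b:
  (-43/20, -102/5) → W = -423/2
  (0, -15/2) → W = -165/2
  (86/35, -284/35) → W = -104

The binding constraints are -12a + 2b = -15 and a + 4b = -30.
Solving simultaneously gives a = 0, b = -15/2.

a = 0, b = -15/2, maximum W = -165/2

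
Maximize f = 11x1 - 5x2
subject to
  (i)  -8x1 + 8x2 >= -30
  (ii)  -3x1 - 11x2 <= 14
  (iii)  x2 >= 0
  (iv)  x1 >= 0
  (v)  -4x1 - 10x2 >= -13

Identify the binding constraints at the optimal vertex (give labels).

Feasible corners and f = 11x1 - 5x2:
  (0, 0) → f = 0
  (13/4, 0) → f = 143/4
  (0, 13/10) → f = -13/2

The maximum is at (13/4, 0). Substituting into each constraint, equality holds for (iii) and (v); the remaining constraints have slack.

(iii) and (v)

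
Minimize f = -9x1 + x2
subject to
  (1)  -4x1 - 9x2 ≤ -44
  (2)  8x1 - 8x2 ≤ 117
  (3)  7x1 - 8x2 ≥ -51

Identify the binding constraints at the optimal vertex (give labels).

(2) and (3)

Extreme points and f = -9x1 + x2:
  (1405/104, -29/26) → f = -12761/104
  (-107/95, 512/95) → f = 295/19
  (168, 1227/8) → f = -10869/8

The minimum is at (168, 1227/8). Substituting into each constraint, equality holds for (2) and (3); the remaining constraints have slack.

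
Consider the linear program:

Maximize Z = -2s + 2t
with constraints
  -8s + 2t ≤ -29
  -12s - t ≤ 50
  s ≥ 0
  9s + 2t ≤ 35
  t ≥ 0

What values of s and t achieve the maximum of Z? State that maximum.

The binding constraints are -8s + 2t = -29 and 9s + 2t = 35.
Solving simultaneously gives s = 64/17, t = 19/34.

s = 64/17, t = 19/34, maximum Z = -109/17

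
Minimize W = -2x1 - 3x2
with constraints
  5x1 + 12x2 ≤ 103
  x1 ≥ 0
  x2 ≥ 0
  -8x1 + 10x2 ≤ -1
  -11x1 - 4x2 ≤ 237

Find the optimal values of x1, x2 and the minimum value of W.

x1 = 103/5, x2 = 0, minimum W = -206/5

Corner points and W = -2x1 - 3x2:
  (103/5, 0) → W = -206/5
  (521/73, 819/146) → W = -4541/146
  (1/8, 0) → W = -1/4

At the optimal vertex, 5x1 + 12x2 = 103 and x2 = 0.
Solving simultaneously gives x1 = 103/5, x2 = 0.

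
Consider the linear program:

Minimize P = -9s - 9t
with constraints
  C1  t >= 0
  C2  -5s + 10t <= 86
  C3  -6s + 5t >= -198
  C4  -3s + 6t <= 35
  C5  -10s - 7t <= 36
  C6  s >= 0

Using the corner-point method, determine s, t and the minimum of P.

s = 1363/21, t = 268/7, minimum P = -6501/7

Vertices and P = -9s - 9t:
  (33, 0) → P = -297
  (0, 0) → P = 0
  (1363/21, 268/7) → P = -6501/7
  (0, 35/6) → P = -105/2

The binding constraints are -6s + 5t = -198 and -3s + 6t = 35.
Solving simultaneously gives s = 1363/21, t = 268/7.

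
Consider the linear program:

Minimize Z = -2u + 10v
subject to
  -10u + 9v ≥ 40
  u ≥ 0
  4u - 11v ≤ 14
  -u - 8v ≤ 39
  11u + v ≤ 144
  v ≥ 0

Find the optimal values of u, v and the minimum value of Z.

The optimum lies where -10u + 9v = 40 and u = 0.
Solving simultaneously gives u = 0, v = 40/9.

u = 0, v = 40/9, minimum Z = 400/9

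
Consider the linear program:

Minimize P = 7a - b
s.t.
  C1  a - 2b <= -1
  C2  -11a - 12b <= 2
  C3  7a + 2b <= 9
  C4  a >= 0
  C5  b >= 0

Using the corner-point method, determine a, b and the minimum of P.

a = 0, b = 9/2, minimum P = -9/2

Feasible corners and P = 7a - b:
  (1, 1) → P = 6
  (0, 1/2) → P = -1/2
  (0, 9/2) → P = -9/2

At the optimal vertex, 7a + 2b = 9 and a = 0.
Solving simultaneously gives a = 0, b = 9/2.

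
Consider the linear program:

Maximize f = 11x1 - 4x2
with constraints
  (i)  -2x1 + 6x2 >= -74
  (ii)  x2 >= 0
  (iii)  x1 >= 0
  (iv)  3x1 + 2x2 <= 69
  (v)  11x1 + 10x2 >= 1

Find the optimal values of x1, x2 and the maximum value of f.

x1 = 23, x2 = 0, maximum f = 253

Extreme points and f = 11x1 - 4x2:
  (23, 0) → f = 253
  (1/11, 0) → f = 1
  (0, 69/2) → f = -138
  (0, 1/10) → f = -2/5

The optimum lies where x2 = 0 and 3x1 + 2x2 = 69.
Solving simultaneously gives x1 = 23, x2 = 0.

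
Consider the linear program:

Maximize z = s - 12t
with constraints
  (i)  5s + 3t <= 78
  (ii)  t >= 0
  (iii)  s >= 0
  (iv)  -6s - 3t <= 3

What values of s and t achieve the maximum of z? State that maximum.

Feasible corners and z = s - 12t:
  (78/5, 0) → z = 78/5
  (0, 26) → z = -312
  (0, 0) → z = 0

The optimum lies where 5s + 3t = 78 and t = 0.
Solving simultaneously gives s = 78/5, t = 0.

s = 78/5, t = 0, maximum z = 78/5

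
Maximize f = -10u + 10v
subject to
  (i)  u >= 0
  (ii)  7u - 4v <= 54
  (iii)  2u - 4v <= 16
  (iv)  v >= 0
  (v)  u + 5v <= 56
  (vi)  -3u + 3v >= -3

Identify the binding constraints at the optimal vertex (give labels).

Corner points and f = -10u + 10v:
  (0, 0) → f = 0
  (0, 56/5) → f = 112
  (1, 0) → f = -10
  (61/6, 55/6) → f = -10

The maximum is at (0, 56/5). Substituting into each constraint, equality holds for (i) and (v); the remaining constraints have slack.

(i) and (v)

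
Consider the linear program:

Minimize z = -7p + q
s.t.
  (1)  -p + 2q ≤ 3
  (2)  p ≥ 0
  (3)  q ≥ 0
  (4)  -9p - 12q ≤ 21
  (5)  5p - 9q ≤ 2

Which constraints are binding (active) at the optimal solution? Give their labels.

Extreme points and z = -7p + q:
  (0, 3/2) → z = 3/2
  (31, 17) → z = -200
  (0, 0) → z = 0
  (2/5, 0) → z = -14/5

The minimum is at (31, 17). Substituting into each constraint, equality holds for (1) and (5); the remaining constraints have slack.

(1) and (5)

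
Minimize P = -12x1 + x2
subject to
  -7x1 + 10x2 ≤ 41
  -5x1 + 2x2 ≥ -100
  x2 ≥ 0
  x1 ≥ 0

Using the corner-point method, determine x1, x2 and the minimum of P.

x1 = 541/18, x2 = 905/36, minimum P = -12079/36

Feasible corners and P = -12x1 + x2:
  (541/18, 905/36) → P = -12079/36
  (0, 41/10) → P = 41/10
  (20, 0) → P = -240
  (0, 0) → P = 0

At the optimal vertex, -7x1 + 10x2 = 41 and -5x1 + 2x2 = -100.
Solving simultaneously gives x1 = 541/18, x2 = 905/36.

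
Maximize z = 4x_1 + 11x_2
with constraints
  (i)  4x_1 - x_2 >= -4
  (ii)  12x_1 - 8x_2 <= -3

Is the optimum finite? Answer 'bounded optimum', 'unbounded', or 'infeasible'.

From the feasible point (-29/20, -9/5), moving in the direction (8, 12) keeps every constraint satisfied while z increases without bound.

unbounded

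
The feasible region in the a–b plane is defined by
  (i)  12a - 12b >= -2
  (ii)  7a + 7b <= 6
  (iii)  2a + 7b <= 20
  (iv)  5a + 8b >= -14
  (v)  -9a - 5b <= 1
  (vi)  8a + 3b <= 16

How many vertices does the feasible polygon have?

5

Pairwise boundary intersections that survive every other constraint:
  (29/84, 43/84)
  (-11/84, 1/28)
  (94/35, -64/35)
  (62/47, -121/47)
  (170/49, -192/49)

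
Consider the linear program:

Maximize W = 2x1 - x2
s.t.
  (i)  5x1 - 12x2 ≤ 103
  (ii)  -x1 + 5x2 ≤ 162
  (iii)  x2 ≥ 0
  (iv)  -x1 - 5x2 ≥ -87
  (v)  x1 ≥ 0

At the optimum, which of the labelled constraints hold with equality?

Vertices and W = 2x1 - x2:
  (103/5, 0) → W = 206/5
  (1559/37, 332/37) → W = 2786/37
  (0, 0) → W = 0
  (0, 87/5) → W = -87/5

The maximum is at (1559/37, 332/37). Substituting into each constraint, equality holds for (i) and (iv); the remaining constraints have slack.

(i) and (iv)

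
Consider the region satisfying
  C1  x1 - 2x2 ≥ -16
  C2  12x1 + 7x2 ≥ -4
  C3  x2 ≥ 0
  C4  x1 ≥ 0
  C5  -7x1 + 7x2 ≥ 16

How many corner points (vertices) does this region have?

Intersecting each pair of boundary lines and keeping only the points that satisfy every inequality leaves:
  (0, 8)
  (80/7, 96/7)
  (0, 16/7)

3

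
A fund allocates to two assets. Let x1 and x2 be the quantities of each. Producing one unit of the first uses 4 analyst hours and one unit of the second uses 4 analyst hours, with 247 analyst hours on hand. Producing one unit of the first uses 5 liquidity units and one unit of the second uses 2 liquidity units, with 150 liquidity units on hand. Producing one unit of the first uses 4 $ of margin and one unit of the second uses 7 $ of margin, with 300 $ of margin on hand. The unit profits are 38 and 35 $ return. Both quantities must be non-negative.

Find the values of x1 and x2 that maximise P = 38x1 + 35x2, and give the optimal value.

x1 = 50/3, x2 = 100/3, maximum P = 1800

Vertices and P = 38x1 + 35x2:
  (0, 0) → P = 0
  (0, 300/7) → P = 1500
  (30, 0) → P = 1140
  (50/3, 100/3) → P = 1800

The optimum lies where 5x1 + 2x2 = 150 and 4x1 + 7x2 = 300.
Solving simultaneously gives x1 = 50/3, x2 = 100/3.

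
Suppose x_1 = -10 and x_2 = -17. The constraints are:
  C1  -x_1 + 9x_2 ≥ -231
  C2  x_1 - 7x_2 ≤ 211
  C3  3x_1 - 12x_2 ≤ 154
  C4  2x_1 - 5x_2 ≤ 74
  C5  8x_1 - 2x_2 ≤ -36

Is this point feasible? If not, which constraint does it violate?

not feasible — violates C3

Constraint C3: 3x_1 - 12x_2 = 174, which is not ≤ 154. All other constraints are satisfied.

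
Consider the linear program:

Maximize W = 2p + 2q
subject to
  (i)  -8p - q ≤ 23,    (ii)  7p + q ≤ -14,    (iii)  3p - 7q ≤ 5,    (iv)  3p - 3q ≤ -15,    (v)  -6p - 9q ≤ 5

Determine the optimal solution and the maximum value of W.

Vertices and W = 2p + 2q:
  (-9, 49) → W = 80
  (-28/9, 17/9) → W = -22/9
  (-19/8, 21/8) → W = 1/2

The binding constraints are -8p - q = 23 and 7p + q = -14.
Solving simultaneously gives p = -9, q = 49.

p = -9, q = 49, maximum W = 80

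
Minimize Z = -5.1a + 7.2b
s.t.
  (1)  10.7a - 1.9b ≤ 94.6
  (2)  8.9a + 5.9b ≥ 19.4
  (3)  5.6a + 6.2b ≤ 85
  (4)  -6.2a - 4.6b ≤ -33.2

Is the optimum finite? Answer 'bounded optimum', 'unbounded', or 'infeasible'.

bounded optimum

Corner points and Z = -5.1a + 7.2b:
  (12467/1283, 6329/1283) → Z = -180129/12830
  (12456/1525, -5782/1525) → Z = -105156/1525
  (-4629/317, 8527/317) → Z = 850023/3170
The feasible region has finitely many vertices and no improving ray; the minimum is -105156/1525 at (12456/1525, -5782/1525).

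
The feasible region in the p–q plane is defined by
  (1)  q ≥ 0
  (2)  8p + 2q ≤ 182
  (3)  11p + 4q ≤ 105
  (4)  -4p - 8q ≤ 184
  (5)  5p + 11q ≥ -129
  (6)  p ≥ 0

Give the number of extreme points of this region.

Pairwise boundary intersections that survive every other constraint:
  (105/11, 0)
  (0, 0)
  (0, 105/4)

3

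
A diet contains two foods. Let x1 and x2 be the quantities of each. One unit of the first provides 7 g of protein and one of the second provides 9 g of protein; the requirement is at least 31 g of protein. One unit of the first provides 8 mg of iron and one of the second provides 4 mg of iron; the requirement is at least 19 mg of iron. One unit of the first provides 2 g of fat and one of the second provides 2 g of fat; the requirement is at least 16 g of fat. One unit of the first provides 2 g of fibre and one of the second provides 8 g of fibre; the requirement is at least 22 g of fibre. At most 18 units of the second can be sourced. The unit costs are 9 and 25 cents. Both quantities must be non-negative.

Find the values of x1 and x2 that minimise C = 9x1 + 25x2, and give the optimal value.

x1 = 7, x2 = 1, minimum C = 88

Vertices and C = 9x1 + 25x2:
  (0, 8) → C = 200
  (0, 18) → C = 450
  (11, 0) → C = 99
  (7, 1) → C = 88
The feasible region is unbounded (it extends along (1, 0)), but C strictly increases along every unbounded feasible direction, so there is no improving ray and the minimum is attained at a vertex.

The binding constraints are 2x1 + 2x2 = 16 and 2x1 + 8x2 = 22.
Solving simultaneously gives x1 = 7, x2 = 1.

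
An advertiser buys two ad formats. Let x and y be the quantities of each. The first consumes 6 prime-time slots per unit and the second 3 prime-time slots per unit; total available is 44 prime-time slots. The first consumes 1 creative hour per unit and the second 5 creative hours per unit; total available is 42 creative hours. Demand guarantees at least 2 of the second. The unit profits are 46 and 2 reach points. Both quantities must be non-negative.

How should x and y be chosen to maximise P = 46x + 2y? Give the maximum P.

Feasible corners and P = 46x + 2y:
  (0, 42/5) → P = 84/5
  (0, 2) → P = 4
  (94/27, 208/27) → P = 1580/9
  (19/3, 2) → P = 886/3

At the optimal vertex, 6x + 3y = 44 and y = 2.
Solving simultaneously gives x = 19/3, y = 2.

x = 19/3, y = 2, maximum P = 886/3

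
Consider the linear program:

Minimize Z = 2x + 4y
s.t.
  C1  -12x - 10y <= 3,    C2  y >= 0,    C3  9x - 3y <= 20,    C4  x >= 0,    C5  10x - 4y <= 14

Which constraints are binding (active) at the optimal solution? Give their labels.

Feasible corners and Z = 2x + 4y:
  (0, 0) → Z = 0
  (7/5, 0) → Z = 14/5
  (19/3, 37/3) → Z = 62
The feasible region is unbounded (it extends along (0, 1), (1, 3)), but Z strictly increases along every unbounded feasible direction, so there is no improving ray and the minimum is attained at a vertex.

The minimum is at (0, 0). Substituting into each constraint, equality holds for C2 and C4; the remaining constraints have slack.

C2 and C4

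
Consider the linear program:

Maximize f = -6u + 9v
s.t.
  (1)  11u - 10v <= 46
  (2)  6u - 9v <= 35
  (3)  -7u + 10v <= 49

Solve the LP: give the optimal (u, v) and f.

u = 95/4, v = 861/40, maximum f = 2049/40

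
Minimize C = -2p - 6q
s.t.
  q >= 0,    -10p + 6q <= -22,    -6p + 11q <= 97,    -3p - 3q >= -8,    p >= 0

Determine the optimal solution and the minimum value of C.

The binding constraints are -10p + 6q = -22 and -3p - 3q = -8.
Solving simultaneously gives p = 19/8, q = 7/24.

p = 19/8, q = 7/24, minimum C = -13/2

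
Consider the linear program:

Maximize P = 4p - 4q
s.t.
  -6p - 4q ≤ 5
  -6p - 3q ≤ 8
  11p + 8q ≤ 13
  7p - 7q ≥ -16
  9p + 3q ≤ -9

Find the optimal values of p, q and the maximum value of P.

p = -7/6, q = 1/2, maximum P = -20/3

Vertices and P = 4p - 4q:
  (-99/70, 61/70) → P = -64/7
  (-7/6, 1/2) → P = -20/3
  (-37/28, 27/28) → P = -64/7

The optimum lies where -6p - 4q = 5 and 9p + 3q = -9.
Solving simultaneously gives p = -7/6, q = 1/2.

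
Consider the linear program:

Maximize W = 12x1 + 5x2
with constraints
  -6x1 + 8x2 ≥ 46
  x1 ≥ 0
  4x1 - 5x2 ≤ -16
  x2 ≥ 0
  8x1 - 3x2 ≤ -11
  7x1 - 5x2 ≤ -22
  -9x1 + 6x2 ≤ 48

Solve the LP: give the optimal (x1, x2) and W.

Feasible corners and W = 12x1 + 5x2:
  (0, 23/4) → W = 115/4
  (25/23, 151/23) → W = 1055/23
  (0, 8) → W = 40
  (26/7, 95/7) → W = 787/7

The optimum lies where 8x1 - 3x2 = -11 and -9x1 + 6x2 = 48.
Solving simultaneously gives x1 = 26/7, x2 = 95/7.

x1 = 26/7, x2 = 95/7, maximum W = 787/7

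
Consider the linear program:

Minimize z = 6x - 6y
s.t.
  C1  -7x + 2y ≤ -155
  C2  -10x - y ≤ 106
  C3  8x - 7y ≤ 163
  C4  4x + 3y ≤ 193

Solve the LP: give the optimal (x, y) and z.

x = 851/29, y = 731/29, minimum z = 720/29

At the optimal vertex, -7x + 2y = -155 and 4x + 3y = 193.
Solving simultaneously gives x = 851/29, y = 731/29.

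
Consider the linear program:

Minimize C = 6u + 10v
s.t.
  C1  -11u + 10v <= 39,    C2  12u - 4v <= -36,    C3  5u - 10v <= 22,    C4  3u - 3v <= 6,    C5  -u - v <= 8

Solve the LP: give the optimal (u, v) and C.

Extreme points and C = 6u + 10v:
  (-51/19, 18/19) → C = -126/19
  (-17/3, -7/3) → C = -172/3
  (-17/4, -15/4) → C = -63

The binding constraints are 12u - 4v = -36 and -u - v = 8.
Solving simultaneously gives u = -17/4, v = -15/4.

u = -17/4, v = -15/4, minimum C = -63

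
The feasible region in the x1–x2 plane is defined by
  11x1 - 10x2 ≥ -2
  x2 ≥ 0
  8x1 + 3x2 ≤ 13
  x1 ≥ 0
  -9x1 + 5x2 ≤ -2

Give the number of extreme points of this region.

4

The feasible vertices (each the meet of two boundaries and inside every other half-plane) are:
  (124/113, 159/113)
  (6/7, 8/7)
  (13/8, 0)
  (2/9, 0)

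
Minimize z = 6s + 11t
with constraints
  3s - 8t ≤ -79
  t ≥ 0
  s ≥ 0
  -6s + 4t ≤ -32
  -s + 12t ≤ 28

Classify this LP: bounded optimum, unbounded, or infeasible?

The boundaries 3s - 8t = -79 and -6s + 4t = -32 meet at (143/9, 95/6), but that point violates -s + 12t ≤ 28. Every candidate vertex is excluded by some other constraint, so the feasible region is empty.

infeasible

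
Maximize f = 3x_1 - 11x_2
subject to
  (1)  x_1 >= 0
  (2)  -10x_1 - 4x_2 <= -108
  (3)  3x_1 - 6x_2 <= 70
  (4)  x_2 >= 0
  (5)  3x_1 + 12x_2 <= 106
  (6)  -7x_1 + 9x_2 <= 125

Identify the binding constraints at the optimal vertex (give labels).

Corner points and f = 3x_1 - 11x_2:
  (54/5, 0) → f = 162/5
  (218/27, 184/27) → f = -1370/27
  (70/3, 0) → f = 70
  (82/3, 2) → f = 60

The maximum is at (70/3, 0). Substituting into each constraint, equality holds for (3) and (4); the remaining constraints have slack.

(3) and (4)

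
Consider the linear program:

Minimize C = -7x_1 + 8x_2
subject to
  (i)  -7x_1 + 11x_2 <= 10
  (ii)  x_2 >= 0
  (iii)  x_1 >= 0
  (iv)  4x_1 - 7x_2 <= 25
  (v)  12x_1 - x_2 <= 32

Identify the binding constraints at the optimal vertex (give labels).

Extreme points and C = -7x_1 + 8x_2:
  (0, 10/11) → C = 80/11
  (362/125, 344/125) → C = 218/125
  (0, 0) → C = 0
  (8/3, 0) → C = -56/3

The minimum is at (8/3, 0). Substituting into each constraint, equality holds for (ii) and (v); the remaining constraints have slack.

(ii) and (v)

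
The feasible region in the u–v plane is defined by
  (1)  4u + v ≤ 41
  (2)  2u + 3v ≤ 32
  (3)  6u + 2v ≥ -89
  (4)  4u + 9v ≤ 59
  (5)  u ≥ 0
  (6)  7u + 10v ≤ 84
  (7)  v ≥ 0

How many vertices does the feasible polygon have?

5

Intersecting each pair of boundary lines and keeping only the points that satisfy every inequality leaves:
  (326/33, 49/33)
  (41/4, 0)
  (0, 59/9)
  (166/23, 77/23)
  (0, 0)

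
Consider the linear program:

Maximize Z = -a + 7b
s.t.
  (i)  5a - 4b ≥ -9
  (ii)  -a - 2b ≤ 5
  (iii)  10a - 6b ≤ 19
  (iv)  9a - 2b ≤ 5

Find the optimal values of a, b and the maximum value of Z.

a = 19/13, b = 53/13, maximum Z = 352/13

The binding constraints are 5a - 4b = -9 and 9a - 2b = 5.
Solving simultaneously gives a = 19/13, b = 53/13.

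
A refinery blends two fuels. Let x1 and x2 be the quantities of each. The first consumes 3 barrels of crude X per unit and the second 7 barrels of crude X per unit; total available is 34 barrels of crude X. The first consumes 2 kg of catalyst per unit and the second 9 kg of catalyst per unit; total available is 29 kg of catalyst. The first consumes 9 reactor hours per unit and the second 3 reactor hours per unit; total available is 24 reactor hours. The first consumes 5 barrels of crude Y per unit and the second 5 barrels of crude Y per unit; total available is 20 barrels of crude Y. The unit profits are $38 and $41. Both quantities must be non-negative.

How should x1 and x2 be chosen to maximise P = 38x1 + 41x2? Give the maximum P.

Feasible corners and P = 38x1 + 41x2:
  (0, 0) → P = 0
  (0, 29/9) → P = 1189/9
  (8/3, 0) → P = 304/3
  (1, 3) → P = 161
  (2, 2) → P = 158

The optimum lies where 2x1 + 9x2 = 29 and 5x1 + 5x2 = 20.
Solving simultaneously gives x1 = 1, x2 = 3.

x1 = 1, x2 = 3, maximum P = 161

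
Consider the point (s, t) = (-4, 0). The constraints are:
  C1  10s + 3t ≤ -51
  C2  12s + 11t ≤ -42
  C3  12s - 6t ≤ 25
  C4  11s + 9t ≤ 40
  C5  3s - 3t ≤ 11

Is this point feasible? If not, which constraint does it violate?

not feasible — violates C1

Constraint C1: 10s + 3t = -40, which is not ≤ -51. All other constraints are satisfied.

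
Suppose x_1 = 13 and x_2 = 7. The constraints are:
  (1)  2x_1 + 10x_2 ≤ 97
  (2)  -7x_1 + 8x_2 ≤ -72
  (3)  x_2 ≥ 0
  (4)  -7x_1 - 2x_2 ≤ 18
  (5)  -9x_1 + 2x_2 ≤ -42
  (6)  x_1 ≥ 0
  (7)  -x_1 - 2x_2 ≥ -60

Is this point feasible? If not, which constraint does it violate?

Constraint (2): -7x_1 + 8x_2 = -35, which is not ≤ -72. All other constraints are satisfied.

not feasible — violates (2)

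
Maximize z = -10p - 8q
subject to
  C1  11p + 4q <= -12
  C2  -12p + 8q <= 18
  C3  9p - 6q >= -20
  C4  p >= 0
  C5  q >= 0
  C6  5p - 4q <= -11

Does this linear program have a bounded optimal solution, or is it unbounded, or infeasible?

infeasible

The boundaries -12p + 8q = 18 and 5p - 4q = -11 meet at (2, 21/4), but that point violates 11p + 4q ≤ -12. Every candidate vertex is excluded by some other constraint, so the feasible region is empty.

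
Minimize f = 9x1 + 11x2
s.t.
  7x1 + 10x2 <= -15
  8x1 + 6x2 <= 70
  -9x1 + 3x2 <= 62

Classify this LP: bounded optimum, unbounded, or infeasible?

unbounded

From the feasible point (395/19, -305/19), moving in the direction (6, -8) keeps every constraint satisfied while f decreases without bound.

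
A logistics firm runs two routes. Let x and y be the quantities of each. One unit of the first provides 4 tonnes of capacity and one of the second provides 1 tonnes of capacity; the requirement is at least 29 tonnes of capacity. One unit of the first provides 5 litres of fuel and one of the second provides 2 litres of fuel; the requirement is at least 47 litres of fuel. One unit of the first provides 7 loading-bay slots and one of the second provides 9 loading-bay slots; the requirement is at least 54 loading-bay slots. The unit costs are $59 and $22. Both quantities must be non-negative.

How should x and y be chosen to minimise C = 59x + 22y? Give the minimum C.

Corner points and C = 59x + 22y:
  (0, 29) → C = 638
  (47/5, 0) → C = 2773/5
  (11/3, 43/3) → C = 1595/3
The feasible region is unbounded (it extends along (0, 1), (1, 0)), but C strictly increases along every unbounded feasible direction, so there is no improving ray and the minimum is attained at a vertex.

At the optimal vertex, 4x + y = 29 and 5x + 2y = 47.
Solving simultaneously gives x = 11/3, y = 43/3.

x = 11/3, y = 43/3, minimum C = 1595/3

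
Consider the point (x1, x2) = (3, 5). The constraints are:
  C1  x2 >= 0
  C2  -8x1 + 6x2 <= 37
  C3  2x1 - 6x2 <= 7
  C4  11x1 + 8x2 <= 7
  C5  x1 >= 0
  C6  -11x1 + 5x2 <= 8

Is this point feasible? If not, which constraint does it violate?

Constraint C4: 11x1 + 8x2 = 73, which is not ≤ 7. All other constraints are satisfied.

not feasible — violates C4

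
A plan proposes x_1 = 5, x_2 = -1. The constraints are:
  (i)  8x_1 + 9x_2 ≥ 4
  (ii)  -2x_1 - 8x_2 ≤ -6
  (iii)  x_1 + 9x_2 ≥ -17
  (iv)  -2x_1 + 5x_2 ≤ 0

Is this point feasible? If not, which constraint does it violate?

Constraint (ii): -2x_1 - 8x_2 = -2, which is not ≤ -6. All other constraints are satisfied.

not feasible — violates (ii)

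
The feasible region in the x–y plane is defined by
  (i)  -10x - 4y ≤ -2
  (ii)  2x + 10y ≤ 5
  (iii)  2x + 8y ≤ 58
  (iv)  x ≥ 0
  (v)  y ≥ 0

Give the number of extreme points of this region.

3

Pairwise boundary intersections that survive every other constraint:
  (0, 1/2)
  (1/5, 0)
  (5/2, 0)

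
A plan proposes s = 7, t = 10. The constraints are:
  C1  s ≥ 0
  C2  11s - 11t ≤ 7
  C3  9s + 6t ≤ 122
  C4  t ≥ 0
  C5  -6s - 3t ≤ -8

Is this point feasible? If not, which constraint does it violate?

not feasible — violates C3

Constraint C3: 9s + 6t = 123, which is not ≤ 122. All other constraints are satisfied.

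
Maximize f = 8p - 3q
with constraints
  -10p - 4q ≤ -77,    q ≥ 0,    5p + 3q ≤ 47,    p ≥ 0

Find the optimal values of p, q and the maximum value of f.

The binding constraints are q = 0 and 5p + 3q = 47.
Solving simultaneously gives p = 47/5, q = 0.

p = 47/5, q = 0, maximum f = 376/5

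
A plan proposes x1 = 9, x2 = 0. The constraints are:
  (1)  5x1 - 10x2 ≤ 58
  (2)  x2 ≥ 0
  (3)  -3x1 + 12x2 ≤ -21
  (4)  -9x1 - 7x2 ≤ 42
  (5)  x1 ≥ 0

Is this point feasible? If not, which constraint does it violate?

(1): 45 ≤ 58 ✓
(2): 0 ≥ 0 ✓
(3): -27 ≤ -21 ✓
(4): -81 ≤ 42 ✓
(5): 9 ≥ 0 ✓

feasible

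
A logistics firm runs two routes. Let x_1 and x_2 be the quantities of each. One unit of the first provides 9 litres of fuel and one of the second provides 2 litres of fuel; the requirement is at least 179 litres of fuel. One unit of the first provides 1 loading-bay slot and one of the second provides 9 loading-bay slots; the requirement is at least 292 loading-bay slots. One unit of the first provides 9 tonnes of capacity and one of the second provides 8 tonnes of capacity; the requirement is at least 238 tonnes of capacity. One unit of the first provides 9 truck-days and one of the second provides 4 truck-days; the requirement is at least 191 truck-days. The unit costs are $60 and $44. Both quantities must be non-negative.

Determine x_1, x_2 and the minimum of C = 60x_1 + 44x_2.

Corner points and C = 60x_1 + 44x_2:
  (0, 179/2) → C = 3938
  (292, 0) → C = 17520
  (13, 31) → C = 2144
The feasible region is unbounded (it extends along (0, 1), (1, 0)), but C strictly increases along every unbounded feasible direction, so there is no improving ray and the minimum is attained at a vertex.

The optimum lies where 9x_1 + 2x_2 = 179 and x_1 + 9x_2 = 292.
Solving simultaneously gives x_1 = 13, x_2 = 31.

x_1 = 13, x_2 = 31, minimum C = 2144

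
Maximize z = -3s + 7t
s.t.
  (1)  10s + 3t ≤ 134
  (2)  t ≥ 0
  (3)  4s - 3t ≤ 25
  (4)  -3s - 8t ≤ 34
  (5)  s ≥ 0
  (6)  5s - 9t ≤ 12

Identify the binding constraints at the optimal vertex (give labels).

(1) and (5)

Vertices and z = -3s + 7t:
  (159/14, 143/21) → z = 571/42
  (0, 134/3) → z = 938/3
  (0, 0) → z = 0
  (12/5, 0) → z = -36/5
  (9, 11/3) → z = -4/3

The maximum is at (0, 134/3). Substituting into each constraint, equality holds for (1) and (5); the remaining constraints have slack.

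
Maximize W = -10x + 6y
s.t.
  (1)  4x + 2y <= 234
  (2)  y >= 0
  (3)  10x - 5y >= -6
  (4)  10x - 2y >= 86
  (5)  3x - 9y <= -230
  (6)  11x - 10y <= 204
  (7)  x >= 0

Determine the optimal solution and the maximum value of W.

x = 579/20, y = 591/10, maximum W = 651/10

Vertices and W = -10x + 6y:
  (579/20, 591/10) → W = 651/10
  (823/21, 811/21) → W = -3364/21
  (221/15, 92/3) → W = 110/3
  (617/42, 1279/42) → W = 752/21

The optimum lies where 4x + 2y = 234 and 10x - 5y = -6.
Solving simultaneously gives x = 579/20, y = 591/10.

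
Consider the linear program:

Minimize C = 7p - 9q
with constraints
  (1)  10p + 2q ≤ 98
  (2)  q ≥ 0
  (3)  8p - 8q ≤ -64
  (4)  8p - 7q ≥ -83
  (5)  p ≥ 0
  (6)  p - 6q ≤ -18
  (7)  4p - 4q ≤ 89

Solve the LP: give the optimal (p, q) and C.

Vertices and C = 7p - 9q:
  (41/6, 89/6) → C = -257/3
  (260/43, 807/43) → C = -5443/43
  (0, 8) → C = -72
  (0, 83/7) → C = -747/7

p = 260/43, q = 807/43, minimum C = -5443/43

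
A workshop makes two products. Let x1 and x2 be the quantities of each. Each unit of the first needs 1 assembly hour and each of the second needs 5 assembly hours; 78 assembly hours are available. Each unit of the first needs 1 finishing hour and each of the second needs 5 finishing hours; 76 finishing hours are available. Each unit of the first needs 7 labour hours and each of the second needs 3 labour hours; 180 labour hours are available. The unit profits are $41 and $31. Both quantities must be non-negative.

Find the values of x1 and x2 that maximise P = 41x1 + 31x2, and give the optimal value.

Vertices and P = 41x1 + 31x2:
  (0, 0) → P = 0
  (0, 76/5) → P = 2356/5
  (180/7, 0) → P = 7380/7
  (21, 11) → P = 1202

x1 = 21, x2 = 11, maximum P = 1202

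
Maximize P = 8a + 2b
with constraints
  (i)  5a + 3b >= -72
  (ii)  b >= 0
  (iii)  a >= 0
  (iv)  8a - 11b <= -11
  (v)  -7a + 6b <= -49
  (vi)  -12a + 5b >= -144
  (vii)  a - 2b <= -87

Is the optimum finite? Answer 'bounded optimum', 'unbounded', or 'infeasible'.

The boundaries a = 0 and a - 2b = -87 meet at (0, 87/2), but that point violates -7a + 6b ≤ -49. Every candidate vertex is excluded by some other constraint, so the feasible region is empty.

infeasible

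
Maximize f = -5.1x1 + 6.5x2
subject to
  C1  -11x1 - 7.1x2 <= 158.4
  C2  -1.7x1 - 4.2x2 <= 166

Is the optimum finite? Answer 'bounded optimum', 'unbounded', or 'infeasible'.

From the feasible point (51332/3413, -155672/3413), moving in the direction (-7.1, 11) keeps every constraint satisfied while f increases without bound.

unbounded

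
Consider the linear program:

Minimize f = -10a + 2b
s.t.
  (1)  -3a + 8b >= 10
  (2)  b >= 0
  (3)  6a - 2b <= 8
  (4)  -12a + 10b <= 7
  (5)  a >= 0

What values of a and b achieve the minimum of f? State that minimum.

a = 47/18, b = 23/6, minimum f = -166/9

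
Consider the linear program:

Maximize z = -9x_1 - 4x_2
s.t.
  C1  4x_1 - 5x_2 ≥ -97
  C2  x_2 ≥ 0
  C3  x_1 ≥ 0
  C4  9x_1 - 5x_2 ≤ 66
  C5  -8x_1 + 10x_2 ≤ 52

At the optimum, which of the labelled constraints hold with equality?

Extreme points and z = -9x_1 - 4x_2:
  (0, 0) → z = 0
  (22/3, 0) → z = -66
  (0, 26/5) → z = -104/5
  (92/5, 498/25) → z = -6132/25

The maximum is at (0, 0). Substituting into each constraint, equality holds for C2 and C3; the remaining constraints have slack.

C2 and C3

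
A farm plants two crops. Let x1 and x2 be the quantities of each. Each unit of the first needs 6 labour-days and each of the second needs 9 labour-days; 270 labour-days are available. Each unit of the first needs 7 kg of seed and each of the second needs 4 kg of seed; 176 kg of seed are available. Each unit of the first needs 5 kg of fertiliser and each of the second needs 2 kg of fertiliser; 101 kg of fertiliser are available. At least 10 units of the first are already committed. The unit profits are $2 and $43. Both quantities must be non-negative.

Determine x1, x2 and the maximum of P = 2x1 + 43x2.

Vertices and P = 2x1 + 43x2:
  (101/5, 0) → P = 202/5
  (10, 0) → P = 20
  (123/11, 248/11) → P = 10910/11
  (10, 70/3) → P = 3070/3

The optimum lies where 6x1 + 9x2 = 270 and x1 = 10.
Solving simultaneously gives x1 = 10, x2 = 70/3.

x1 = 10, x2 = 70/3, maximum P = 3070/3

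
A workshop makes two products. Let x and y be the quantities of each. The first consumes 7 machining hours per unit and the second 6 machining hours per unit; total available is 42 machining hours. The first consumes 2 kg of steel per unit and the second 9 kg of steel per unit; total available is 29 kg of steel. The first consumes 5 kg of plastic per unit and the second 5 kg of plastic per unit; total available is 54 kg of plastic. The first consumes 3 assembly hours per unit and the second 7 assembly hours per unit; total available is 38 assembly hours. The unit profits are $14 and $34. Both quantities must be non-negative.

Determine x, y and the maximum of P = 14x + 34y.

x = 4, y = 7/3, maximum P = 406/3

Corner points and P = 14x + 34y:
  (0, 0) → P = 0
  (0, 29/9) → P = 986/9
  (6, 0) → P = 84
  (4, 7/3) → P = 406/3

The optimum lies where 7x + 6y = 42 and 2x + 9y = 29.
Solving simultaneously gives x = 4, y = 7/3.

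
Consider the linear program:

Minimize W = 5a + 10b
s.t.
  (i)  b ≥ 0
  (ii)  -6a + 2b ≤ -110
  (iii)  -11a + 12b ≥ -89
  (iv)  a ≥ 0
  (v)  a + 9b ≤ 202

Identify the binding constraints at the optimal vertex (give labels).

Vertices and W = 5a + 10b:
  (571/25, 338/25) → W = 1247/5
  (697/28, 551/28) → W = 1285/4
  (1075/37, 711/37) → W = 12485/37

The minimum is at (571/25, 338/25). Substituting into each constraint, equality holds for (ii) and (iii); the remaining constraints have slack.

(ii) and (iii)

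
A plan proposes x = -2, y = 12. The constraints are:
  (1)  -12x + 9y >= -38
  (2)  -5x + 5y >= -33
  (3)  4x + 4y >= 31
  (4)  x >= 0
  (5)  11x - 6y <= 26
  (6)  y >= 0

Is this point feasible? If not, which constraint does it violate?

not feasible — violates (4)

Constraint (4): x = -2, which is not ≥ 0. All other constraints are satisfied.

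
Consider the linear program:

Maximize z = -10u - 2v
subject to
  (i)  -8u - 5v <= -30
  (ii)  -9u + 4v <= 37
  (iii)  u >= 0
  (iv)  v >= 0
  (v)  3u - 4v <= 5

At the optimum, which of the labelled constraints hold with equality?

(i) and (iii)

Feasible corners and z = -10u - 2v:
  (0, 6) → z = -12
  (145/47, 50/47) → z = -1550/47
  (0, 37/4) → z = -37/2
The feasible region is unbounded (it extends along (4, 9), (4, 3)), but z strictly decreases along every unbounded feasible direction, so there is no improving ray and the maximum is attained at a vertex.

The maximum is at (0, 6). Substituting into each constraint, equality holds for (i) and (iii); the remaining constraints have slack.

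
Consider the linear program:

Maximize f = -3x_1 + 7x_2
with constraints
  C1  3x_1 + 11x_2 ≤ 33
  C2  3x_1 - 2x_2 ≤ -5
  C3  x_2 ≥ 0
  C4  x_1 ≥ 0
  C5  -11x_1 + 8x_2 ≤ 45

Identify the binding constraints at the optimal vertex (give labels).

C1 and C4

Feasible corners and f = -3x_1 + 7x_2:
  (11/39, 38/13) → f = 255/13
  (0, 3) → f = 21
  (0, 5/2) → f = 35/2

The maximum is at (0, 3). Substituting into each constraint, equality holds for C1 and C4; the remaining constraints have slack.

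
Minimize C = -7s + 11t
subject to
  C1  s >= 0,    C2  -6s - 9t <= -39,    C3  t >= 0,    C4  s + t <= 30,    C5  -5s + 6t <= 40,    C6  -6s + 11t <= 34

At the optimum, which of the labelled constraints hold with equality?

C3 and C4

Extreme points and C = -7s + 11t:
  (13/2, 0) → C = -91/2
  (41/40, 73/20) → C = 1319/40
  (30, 0) → C = -210
  (296/17, 214/17) → C = 282/17

The minimum is at (30, 0). Substituting into each constraint, equality holds for C3 and C4; the remaining constraints have slack.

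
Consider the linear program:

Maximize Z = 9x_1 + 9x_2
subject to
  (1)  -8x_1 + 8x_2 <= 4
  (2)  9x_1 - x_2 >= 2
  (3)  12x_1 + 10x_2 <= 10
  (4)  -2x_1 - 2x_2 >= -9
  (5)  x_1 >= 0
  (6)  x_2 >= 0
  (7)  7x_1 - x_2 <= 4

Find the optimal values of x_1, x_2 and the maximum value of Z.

x_1 = 5/17, x_2 = 11/17, maximum Z = 144/17

The optimum lies where 9x_1 - x_2 = 2 and 12x_1 + 10x_2 = 10.
Solving simultaneously gives x_1 = 5/17, x_2 = 11/17.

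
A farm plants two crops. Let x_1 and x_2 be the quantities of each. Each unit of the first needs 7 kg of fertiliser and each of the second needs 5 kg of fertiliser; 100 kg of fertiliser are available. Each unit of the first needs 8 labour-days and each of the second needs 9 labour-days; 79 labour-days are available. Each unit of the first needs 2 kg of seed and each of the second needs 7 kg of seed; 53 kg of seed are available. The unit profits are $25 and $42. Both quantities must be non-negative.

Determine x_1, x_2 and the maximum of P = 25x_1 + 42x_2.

x_1 = 2, x_2 = 7, maximum P = 344

Corner points and P = 25x_1 + 42x_2:
  (0, 0) → P = 0
  (0, 53/7) → P = 318
  (79/8, 0) → P = 1975/8
  (2, 7) → P = 344

The binding constraints are 8x_1 + 9x_2 = 79 and 2x_1 + 7x_2 = 53.
Solving simultaneously gives x_1 = 2, x_2 = 7.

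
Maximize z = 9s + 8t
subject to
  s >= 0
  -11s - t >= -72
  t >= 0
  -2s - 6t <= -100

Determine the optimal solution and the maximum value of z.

The binding constraints are s = 0 and -11s - t = -72.
Solving simultaneously gives s = 0, t = 72.

s = 0, t = 72, maximum z = 576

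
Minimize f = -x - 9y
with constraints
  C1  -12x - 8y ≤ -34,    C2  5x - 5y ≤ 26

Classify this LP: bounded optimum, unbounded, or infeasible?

From the feasible point (189/50, -71/50), moving in the direction (-8, 12) keeps every constraint satisfied while f decreases without bound.

unbounded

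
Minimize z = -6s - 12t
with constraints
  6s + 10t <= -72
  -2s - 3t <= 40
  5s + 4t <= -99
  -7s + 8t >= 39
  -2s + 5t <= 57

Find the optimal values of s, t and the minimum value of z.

Corner points and z = -6s - 12t:
  (-137/7, -2/7) → z = 846/7
  (-371/16, 17/8) → z = 909/8
  (-241/11, 29/11) → z = 1098/11

The binding constraints are 5s + 4t = -99 and -2s + 5t = 57.
Solving simultaneously gives s = -241/11, t = 29/11.

s = -241/11, t = 29/11, minimum z = 1098/11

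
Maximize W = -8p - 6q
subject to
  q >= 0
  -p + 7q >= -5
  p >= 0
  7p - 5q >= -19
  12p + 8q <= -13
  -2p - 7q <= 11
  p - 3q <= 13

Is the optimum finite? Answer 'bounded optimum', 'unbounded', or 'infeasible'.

The boundaries q = 0 and -p + 7q = -5 meet at (5, 0), but that point violates 12p + 8q ≤ -13. Every candidate vertex is excluded by some other constraint, so the feasible region is empty.

infeasible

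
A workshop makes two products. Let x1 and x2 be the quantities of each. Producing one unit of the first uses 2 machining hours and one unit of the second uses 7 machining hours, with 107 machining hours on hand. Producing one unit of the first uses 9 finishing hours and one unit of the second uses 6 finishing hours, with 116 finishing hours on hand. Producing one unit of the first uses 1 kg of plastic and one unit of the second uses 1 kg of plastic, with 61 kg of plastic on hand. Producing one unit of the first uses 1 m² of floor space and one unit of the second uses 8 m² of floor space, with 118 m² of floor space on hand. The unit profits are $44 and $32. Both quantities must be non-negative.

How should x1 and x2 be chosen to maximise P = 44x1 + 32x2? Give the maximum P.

x1 = 10/3, x2 = 43/3, maximum P = 1816/3

Corner points and P = 44x1 + 32x2:
  (0, 0) → P = 0
  (0, 59/4) → P = 472
  (116/9, 0) → P = 5104/9
  (10/3, 43/3) → P = 1816/3

At the optimal vertex, 2x1 + 7x2 = 107 and 9x1 + 6x2 = 116.
Solving simultaneously gives x1 = 10/3, x2 = 43/3.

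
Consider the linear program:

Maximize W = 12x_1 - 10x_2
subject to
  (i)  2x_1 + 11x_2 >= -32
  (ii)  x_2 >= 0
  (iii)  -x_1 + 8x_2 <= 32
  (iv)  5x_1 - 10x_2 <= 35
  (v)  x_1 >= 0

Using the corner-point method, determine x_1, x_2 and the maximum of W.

x_1 = 20, x_2 = 13/2, maximum W = 175

Vertices and W = 12x_1 - 10x_2:
  (7, 0) → W = 84
  (0, 0) → W = 0
  (20, 13/2) → W = 175
  (0, 4) → W = -40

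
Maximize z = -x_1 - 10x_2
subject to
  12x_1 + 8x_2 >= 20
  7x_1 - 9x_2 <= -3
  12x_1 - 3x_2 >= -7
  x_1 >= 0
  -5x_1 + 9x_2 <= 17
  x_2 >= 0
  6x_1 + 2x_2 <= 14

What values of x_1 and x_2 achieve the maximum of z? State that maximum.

x_1 = 39/41, x_2 = 44/41, maximum z = -479/41

Feasible corners and z = -x_1 - 10x_2:
  (39/41, 44/41) → z = -479/41
  (11/37, 76/37) → z = -771/37
  (30/17, 29/17) → z = -320/17
  (23/16, 43/16) → z = -453/16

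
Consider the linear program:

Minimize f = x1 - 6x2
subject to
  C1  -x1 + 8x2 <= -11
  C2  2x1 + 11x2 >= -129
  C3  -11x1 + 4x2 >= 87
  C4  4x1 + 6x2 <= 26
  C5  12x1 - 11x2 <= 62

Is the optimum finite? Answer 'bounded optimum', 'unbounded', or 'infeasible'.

bounded optimum

Feasible corners and f = x1 - 6x2:
  (-911/27, -151/27) → f = -5/27
  (-185/21, -52/21) → f = 127/21
  (-491/43, -415/43) → f = 1999/43
The feasible region has finitely many vertices and no improving ray; the minimum is -5/27 at (-911/27, -151/27).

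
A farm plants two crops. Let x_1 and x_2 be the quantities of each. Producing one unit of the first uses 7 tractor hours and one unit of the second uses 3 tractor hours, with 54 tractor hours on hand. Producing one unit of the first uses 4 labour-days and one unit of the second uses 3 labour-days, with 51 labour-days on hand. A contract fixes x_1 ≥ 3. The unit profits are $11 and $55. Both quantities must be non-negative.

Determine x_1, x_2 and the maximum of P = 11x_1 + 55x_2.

x_1 = 3, x_2 = 11, maximum P = 638

Vertices and P = 11x_1 + 55x_2:
  (54/7, 0) → P = 594/7
  (3, 0) → P = 33
  (3, 11) → P = 638

At the optimal vertex, 7x_1 + 3x_2 = 54 and x_1 = 3.
Solving simultaneously gives x_1 = 3, x_2 = 11.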